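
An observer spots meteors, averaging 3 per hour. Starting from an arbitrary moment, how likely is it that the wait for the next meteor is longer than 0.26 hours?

0.4584

The wait for the next event is exponential with rate λ = 3 per hour.
P(T > 0.26) = e^(−λt) = e^(−3 × 0.26) = e^(−0.78) ≈ 0.4584.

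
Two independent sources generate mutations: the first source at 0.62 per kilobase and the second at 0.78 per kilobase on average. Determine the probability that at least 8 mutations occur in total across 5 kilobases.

Independent Poisson processes superpose: combined rate λ = 0.62 + 0.78 = 1.4 per kilobase.
Over the interval, μ = 1.4 × 5 = 7 (5 kilobases).
P(N ≥ 8) = 1 − P(N ≤ 7) ≈ 0.4013.

0.4013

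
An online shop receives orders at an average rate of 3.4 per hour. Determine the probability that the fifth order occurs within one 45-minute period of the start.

Over the interval, μ = 3.4 × 0.75 = 2.55 (a 45-minute period = 0.75 hours).
The fifth arrival falls in the interval iff at least 5 events occur there: P(S_5 ≤ t) = P(N ≥ 5) = 1 − P(N ≤ 4) ≈ 0.1156.

0.1156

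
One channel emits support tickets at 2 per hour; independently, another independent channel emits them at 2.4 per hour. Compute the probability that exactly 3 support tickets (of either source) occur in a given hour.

Independent Poisson processes superpose: combined rate λ = 2 + 2.4 = 4.4 per hour.
So μ = 4.4.
P(N = 3) = e^(−4.4) · 4.4^3/3! ≈ 0.1743.

0.1743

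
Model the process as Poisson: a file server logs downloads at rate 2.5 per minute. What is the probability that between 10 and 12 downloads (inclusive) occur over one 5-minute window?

0.3175

Over the interval, μ = 2.5 × 5 = 12.5 (a 5-minute window = 5 minutes).
P(10 ≤ N ≤ 12) = Σ_{j=10}^{12} e^(−12.5) · 12.5^j/j! ≈ 0.3175.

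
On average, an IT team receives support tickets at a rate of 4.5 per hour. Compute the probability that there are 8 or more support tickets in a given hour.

0.0866

With mean μ = 4.5 per hour,
P(N ≥ 8) = 1 − P(N ≤ 7) = 1 − Σ_{j=0}^{7} e^(−μ) μ^j/j! ≈ 0.0866.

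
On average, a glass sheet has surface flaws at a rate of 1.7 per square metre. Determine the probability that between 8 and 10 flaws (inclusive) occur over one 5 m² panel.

Over the interval, μ = 1.7 × 5 = 8.5 (a 5 m² panel = 5 square metres).
P(8 ≤ N ≤ 10) = Σ_{j=8}^{10} e^(−8.5) · 8.5^j/j! ≈ 0.3778.

0.3778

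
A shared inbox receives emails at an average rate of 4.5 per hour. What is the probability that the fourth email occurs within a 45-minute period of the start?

0.4362

Over the interval, μ = 4.5 × 0.75 = 3.375 (a 45-minute period = 0.75 hours).
The fourth arrival falls in the interval iff at least 4 events occur there: P(S_4 ≤ t) = P(N ≥ 4) = 1 − P(N ≤ 3) ≈ 0.4362.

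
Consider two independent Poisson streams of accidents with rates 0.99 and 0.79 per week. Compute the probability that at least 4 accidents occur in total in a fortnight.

Independent Poisson processes superpose: combined rate λ = 0.99 + 0.79 = 1.78 per week.
Over the interval, μ = 1.78 × 2 = 3.56 (a fortnight = 2 weeks).
P(N ≥ 4) = 1 − P(N ≤ 3) ≈ 0.4763.

0.4763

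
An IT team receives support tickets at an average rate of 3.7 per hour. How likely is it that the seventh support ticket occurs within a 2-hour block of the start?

0.6080

Over the interval, μ = 3.7 × 2 = 7.4 (a 2-hour block = 2 hours).
The seventh arrival falls in the interval iff at least 7 events occur there: P(S_7 ≤ t) = P(N ≥ 7) = 1 − P(N ≤ 6) ≈ 0.6080.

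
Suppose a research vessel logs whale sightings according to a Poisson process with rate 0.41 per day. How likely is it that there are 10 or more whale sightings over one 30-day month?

Over the interval, μ = 0.41 × 30 = 12.3 (a 30-day month = 30 days).
P(N ≥ 10) = 1 − P(N ≤ 9) = 1 − Σ_{j=0}^{9} e^(−μ) μ^j/j! ≈ 0.7828.

0.7828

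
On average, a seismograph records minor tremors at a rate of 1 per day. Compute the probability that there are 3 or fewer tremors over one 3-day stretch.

Over the interval, μ = 1 × 3 = 3 (a 3-day stretch = 3 days).
P(N ≤ 3) = Σ_{j=0}^{3} e^(−μ) μ^j/j! ≈ 0.6472.

0.6472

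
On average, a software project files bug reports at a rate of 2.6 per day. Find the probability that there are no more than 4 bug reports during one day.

With mean μ = 2.6 per day,
P(N ≤ 4) = Σ_{j=0}^{4} e^(−μ) μ^j/j! ≈ 0.8774.

0.8774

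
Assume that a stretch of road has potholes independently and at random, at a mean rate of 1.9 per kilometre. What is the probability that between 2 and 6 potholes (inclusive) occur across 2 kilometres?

Over the interval, μ = 1.9 × 2 = 3.8 (2 kilometres).
P(2 ≤ N ≤ 6) = Σ_{j=2}^{6} e^(−3.8) · 3.8^j/j! ≈ 0.8017.

0.8017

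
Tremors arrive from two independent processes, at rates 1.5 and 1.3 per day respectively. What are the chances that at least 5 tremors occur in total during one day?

Independent Poisson processes superpose: combined rate λ = 1.5 + 1.3 = 2.8 per day.
So μ = 2.8.
P(N ≥ 5) = 1 − P(N ≤ 4) ≈ 0.1523.

0.1523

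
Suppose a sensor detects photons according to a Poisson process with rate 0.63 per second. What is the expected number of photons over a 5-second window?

E[N] = λt = 0.63 × 5 = 3.15 (a 5-second window = 5 seconds).

3.15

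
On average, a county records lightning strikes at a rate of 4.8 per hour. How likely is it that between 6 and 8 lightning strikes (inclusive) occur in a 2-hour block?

0.2958

Over the interval, μ = 4.8 × 2 = 9.6 (a 2-hour block = 2 hours).
P(6 ≤ N ≤ 8) = Σ_{j=6}^{8} e^(−9.6) · 9.6^j/j! ≈ 0.2958.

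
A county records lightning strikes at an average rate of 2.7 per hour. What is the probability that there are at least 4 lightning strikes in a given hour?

0.2859

With mean μ = 2.7 per hour,
P(N ≥ 4) = 1 − P(N ≤ 3) = 1 − Σ_{j=0}^{3} e^(−μ) μ^j/j! ≈ 0.2859.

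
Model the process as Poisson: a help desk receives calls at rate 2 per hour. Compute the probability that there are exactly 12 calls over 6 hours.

0.1144

Over the interval, μ = 2 × 6 = 12 (6 hours).
P(N = 12) = e^(−μ) μ^12/12! = e^(−12) · 12^12/479001600 ≈ 0.1144.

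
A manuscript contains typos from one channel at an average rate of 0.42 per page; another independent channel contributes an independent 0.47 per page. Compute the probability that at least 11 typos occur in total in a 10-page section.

0.2822

Independent Poisson processes superpose: combined rate λ = 0.42 + 0.47 = 0.89 per page.
Over the interval, μ = 0.89 × 10 = 8.9 (a 10-page section = 10 pages).
P(N ≥ 11) = 1 − P(N ≤ 10) ≈ 0.2822.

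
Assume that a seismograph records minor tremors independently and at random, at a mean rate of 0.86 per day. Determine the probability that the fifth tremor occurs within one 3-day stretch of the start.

0.1198

Over the interval, μ = 0.86 × 3 = 2.58 (a 3-day stretch = 3 days).
The fifth arrival falls in the interval iff at least 5 events occur there: P(S_5 ≤ t) = P(N ≥ 5) = 1 − P(N ≤ 4) ≈ 0.1198.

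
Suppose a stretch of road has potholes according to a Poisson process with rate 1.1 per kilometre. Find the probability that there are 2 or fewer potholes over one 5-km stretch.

Over the interval, μ = 1.1 × 5 = 5.5 (a 5-km stretch = 5 kilometres).
P(N ≤ 2) = Σ_{j=0}^{2} e^(−μ) μ^j/j! ≈ 0.0884.

0.0884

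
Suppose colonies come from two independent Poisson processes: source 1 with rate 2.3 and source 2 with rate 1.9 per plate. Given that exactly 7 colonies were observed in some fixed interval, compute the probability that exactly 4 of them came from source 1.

0.2914

Given the total, each event is independently from source 1 with probability p = λ_1/(λ_1+λ_2) = 2.3/4.2 ≈ 0.5476.
So K ~ Binomial(7, 2.3/4.2): P(K = 4) = C(7,4) · (2.3/4.2)^4 · (1.9/4.2)^3 ≈ 0.2914.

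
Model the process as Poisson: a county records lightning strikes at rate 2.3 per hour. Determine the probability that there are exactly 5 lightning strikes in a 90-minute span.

Over the interval, μ = 2.3 × 1.5 = 3.45 (a 90-minute span = 1.5 hours).
P(N = 5) = e^(−μ) μ^5/5! = e^(−3.45) · 3.45^5/120 ≈ 0.1293.

0.1293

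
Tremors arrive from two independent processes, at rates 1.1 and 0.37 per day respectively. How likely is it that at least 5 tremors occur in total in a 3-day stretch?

Independent Poisson processes superpose: combined rate λ = 1.1 + 0.37 = 1.47 per day.
Over the interval, μ = 1.47 × 3 = 4.41 (a 3-day stretch = 3 days).
P(N ≥ 5) = 1 − P(N ≤ 4) ≈ 0.4507.

0.4507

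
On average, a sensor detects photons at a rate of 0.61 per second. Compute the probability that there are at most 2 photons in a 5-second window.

0.4121

Over the interval, μ = 0.61 × 5 = 3.05 (a 5-second window = 5 seconds).
P(N ≤ 2) = Σ_{j=0}^{2} e^(−μ) μ^j/j! ≈ 0.4121.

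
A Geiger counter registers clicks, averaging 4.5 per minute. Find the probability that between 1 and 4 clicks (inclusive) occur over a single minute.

0.5210

With mean μ = 4.5 per minute,
P(1 ≤ N ≤ 4) = Σ_{j=1}^{4} e^(−4.5) · 4.5^j/j! ≈ 0.5210.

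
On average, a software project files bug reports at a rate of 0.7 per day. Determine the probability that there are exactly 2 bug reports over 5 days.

0.1850

Over the interval, μ = 0.7 × 5 = 3.5 (5 days).
P(N = 2) = e^(−μ) μ^2/2! = e^(−3.5) · 3.5^2/2 ≈ 0.1850.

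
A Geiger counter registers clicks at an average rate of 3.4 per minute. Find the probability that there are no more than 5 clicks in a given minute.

0.8705

With mean μ = 3.4 per minute,
P(N ≤ 5) = Σ_{j=0}^{5} e^(−μ) μ^j/j! ≈ 0.8705.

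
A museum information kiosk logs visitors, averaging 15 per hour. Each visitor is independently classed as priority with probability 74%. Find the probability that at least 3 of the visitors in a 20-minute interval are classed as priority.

0.7146

Thinning: the visitors that are classed as priority themselves form a Poisson process with rate 0.74 × 15 = 11.1 per hour.
Over the interval, μ = 11.1 × 1/3 = 3.7 (a 20-minute interval = 1/3 hours).
P(N ≥ 3) = 1 − P(N ≤ 2) ≈ 0.7146.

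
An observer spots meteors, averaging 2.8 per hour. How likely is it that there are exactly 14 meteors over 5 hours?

0.1060

Over the interval, μ = 2.8 × 5 = 14 (5 hours).
P(N = 14) = e^(−μ) μ^14/14! = e^(−14) · 14^14/87178291200 ≈ 0.1060.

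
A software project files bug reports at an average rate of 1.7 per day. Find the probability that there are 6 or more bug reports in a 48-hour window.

0.1295

Over the interval, μ = 1.7 × 2 = 3.4 (a 48-hour window = 2 days).
P(N ≥ 6) = 1 − P(N ≤ 5) = 1 − Σ_{j=0}^{5} e^(−μ) μ^j/j! ≈ 0.1295.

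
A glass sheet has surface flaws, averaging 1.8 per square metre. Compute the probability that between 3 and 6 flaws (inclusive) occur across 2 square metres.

0.6240

Over the interval, μ = 1.8 × 2 = 3.6 (2 square metres).
P(3 ≤ N ≤ 6) = Σ_{j=3}^{6} e^(−3.6) · 3.6^j/j! ≈ 0.6240.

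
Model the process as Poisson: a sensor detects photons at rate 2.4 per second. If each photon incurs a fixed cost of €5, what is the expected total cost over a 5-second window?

€60

E[N] = 2.4 × 5 = 12 (a 5-second window = 5 seconds); E[cost] = 12 × €5 = €60.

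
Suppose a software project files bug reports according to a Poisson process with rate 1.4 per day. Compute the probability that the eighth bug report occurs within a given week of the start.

0.7612

Over the interval, μ = 1.4 × 7 = 9.8 (a week = 7 days).
The eighth arrival falls in the interval iff at least 8 events occur there: P(S_8 ≤ t) = P(N ≥ 8) = 1 − P(N ≤ 7) ≈ 0.7612.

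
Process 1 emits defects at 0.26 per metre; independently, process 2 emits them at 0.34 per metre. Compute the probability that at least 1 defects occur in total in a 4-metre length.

Independent Poisson processes superpose: combined rate λ = 0.26 + 0.34 = 0.6 per metre.
Over the interval, μ = 0.6 × 4 = 2.4 (a 4-metre length = 4 metres).
P(N ≥ 1) = 1 − P(N ≤ 0) ≈ 0.9093.

0.9093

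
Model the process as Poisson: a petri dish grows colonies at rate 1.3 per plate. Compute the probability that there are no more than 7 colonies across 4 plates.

Over the interval, μ = 1.3 × 4 = 5.2 (4 plates).
P(N ≤ 7) = Σ_{j=0}^{7} e^(−μ) μ^j/j! ≈ 0.8449.

0.8449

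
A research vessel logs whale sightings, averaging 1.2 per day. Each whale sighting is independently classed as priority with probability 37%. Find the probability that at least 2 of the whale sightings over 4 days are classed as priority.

Thinning: the whale sightings that are classed as priority themselves form a Poisson process with rate 0.37 × 1.2 = 0.444 per day.
Over the interval, μ = 0.444 × 4 = 1.776 (4 days).
P(N ≥ 2) = 1 − P(N ≤ 1) ≈ 0.5300.

0.5300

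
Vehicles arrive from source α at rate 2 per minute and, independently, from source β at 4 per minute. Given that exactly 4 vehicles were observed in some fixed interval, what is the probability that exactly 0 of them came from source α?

0.1975

Given the total, each event is independently from source α with probability p = λ_α/(λ_α+λ_β) = 2/6 ≈ 0.3333.
So K ~ Binomial(4, 2/6): P(K = 0) = C(4,0) · (2/6)^0 · (4/6)^4 ≈ 0.1975.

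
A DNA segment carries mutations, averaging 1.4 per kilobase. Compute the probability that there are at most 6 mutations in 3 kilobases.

0.8675

Over the interval, μ = 1.4 × 3 = 4.2 (3 kilobases).
P(N ≤ 6) = Σ_{j=0}^{6} e^(−μ) μ^j/j! ≈ 0.8675.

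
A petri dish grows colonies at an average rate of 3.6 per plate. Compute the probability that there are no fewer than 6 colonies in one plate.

0.1559

With mean μ = 3.6 per plate,
P(N ≥ 6) = 1 − P(N ≤ 5) = 1 − Σ_{j=0}^{5} e^(−μ) μ^j/j! ≈ 0.1559.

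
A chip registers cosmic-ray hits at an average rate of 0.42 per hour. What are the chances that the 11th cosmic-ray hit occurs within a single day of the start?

0.4270

Over the interval, μ = 0.42 × 24 = 10.08 (a day = 24 hours).
The 11th arrival falls in the interval iff at least 11 events occur there: P(S_11 ≤ t) = P(N ≥ 11) = 1 − P(N ≤ 10) ≈ 0.4270.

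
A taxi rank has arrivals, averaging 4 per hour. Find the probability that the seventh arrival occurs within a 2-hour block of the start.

0.6866

Over the interval, μ = 4 × 2 = 8 (a 2-hour block = 2 hours).
The seventh arrival falls in the interval iff at least 7 events occur there: P(S_7 ≤ t) = P(N ≥ 7) = 1 − P(N ≤ 6) ≈ 0.6866.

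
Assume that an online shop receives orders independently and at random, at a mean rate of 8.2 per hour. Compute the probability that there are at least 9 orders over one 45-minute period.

Over the interval, μ = 8.2 × 0.75 = 6.15 (a 45-minute period = 0.75 hours).
P(N ≥ 9) = 1 − P(N ≤ 8) = 1 − Σ_{j=0}^{8} e^(−μ) μ^j/j! ≈ 0.1686.

0.1686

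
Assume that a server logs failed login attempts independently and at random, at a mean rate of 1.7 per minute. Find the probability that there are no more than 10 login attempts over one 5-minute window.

Over the interval, μ = 1.7 × 5 = 8.5 (a 5-minute window = 5 minutes).
P(N ≤ 10) = Σ_{j=0}^{10} e^(−μ) μ^j/j! ≈ 0.7634.

0.7634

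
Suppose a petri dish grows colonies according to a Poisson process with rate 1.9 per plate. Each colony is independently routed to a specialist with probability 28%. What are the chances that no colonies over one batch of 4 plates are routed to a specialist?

Thinning: the colonies that are routed to a specialist themselves form a Poisson process with rate 0.28 × 1.9 = 0.532 per plate.
Over the interval, μ = 0.532 × 4 = 2.128 (a batch of 4 plates = 4 plates).
P(N = 0) = e^(−2.128) · 2.128^0/0! ≈ 0.1191.

0.1191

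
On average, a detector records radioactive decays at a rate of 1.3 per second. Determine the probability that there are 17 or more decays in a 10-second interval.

Over the interval, μ = 1.3 × 10 = 13 (a 10-second interval = 10 seconds).
P(N ≥ 17) = 1 − P(N ≤ 16) = 1 − Σ_{j=0}^{16} e^(−μ) μ^j/j! ≈ 0.1645.

0.1645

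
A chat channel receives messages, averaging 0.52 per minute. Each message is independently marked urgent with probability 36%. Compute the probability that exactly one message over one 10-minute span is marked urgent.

Thinning: the messages that are marked urgent themselves form a Poisson process with rate 0.36 × 0.52 = 0.1872 per minute.
Over the interval, μ = 0.1872 × 10 = 1.872 (a 10-minute span = 10 minutes).
P(N = 1) = e^(−1.872) · 1.872^1/1! ≈ 0.2879.

0.2879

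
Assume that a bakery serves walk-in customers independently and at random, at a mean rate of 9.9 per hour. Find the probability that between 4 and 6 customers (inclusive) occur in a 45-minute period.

0.3264

Over the interval, μ = 9.9 × 0.75 = 7.425 (a 45-minute period = 0.75 hours).
P(4 ≤ N ≤ 6) = Σ_{j=4}^{6} e^(−7.425) · 7.425^j/j! ≈ 0.3264.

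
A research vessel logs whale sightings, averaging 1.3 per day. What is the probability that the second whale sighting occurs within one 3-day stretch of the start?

Over the interval, μ = 1.3 × 3 = 3.9 (a 3-day stretch = 3 days).
The second arrival falls in the interval iff at least 2 events occur there: P(S_2 ≤ t) = P(N ≥ 2) = 1 − P(N ≤ 1) ≈ 0.9008.

0.9008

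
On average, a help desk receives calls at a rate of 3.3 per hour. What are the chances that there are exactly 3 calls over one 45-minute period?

Over the interval, μ = 3.3 × 0.75 = 2.475 (a 45-minute period = 0.75 hours).
P(N = 3) = e^(−μ) μ^3/3! = e^(−2.475) · 2.475^3/6 ≈ 0.2127.

0.2127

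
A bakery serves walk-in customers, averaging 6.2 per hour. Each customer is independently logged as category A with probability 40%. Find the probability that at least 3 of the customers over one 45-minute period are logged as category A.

0.2855

Thinning: the customers that are logged as category A themselves form a Poisson process with rate 0.4 × 6.2 = 2.48 per hour.
Over the interval, μ = 2.48 × 0.75 = 1.86 (a 45-minute period = 0.75 hours).
P(N ≥ 3) = 1 − P(N ≤ 2) ≈ 0.2855.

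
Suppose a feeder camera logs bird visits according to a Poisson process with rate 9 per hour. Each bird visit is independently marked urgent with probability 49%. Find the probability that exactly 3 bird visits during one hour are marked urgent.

0.1738

Thinning: the bird visits that are marked urgent themselves form a Poisson process with rate 0.49 × 9 = 4.41 per hour.
So μ = 4.41.
P(N = 3) = e^(−4.41) · 4.41^3/3! ≈ 0.1738.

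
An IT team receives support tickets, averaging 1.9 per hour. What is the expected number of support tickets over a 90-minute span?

2.85

E[N] = λt = 1.9 × 1.5 = 2.85 (a 90-minute span = 1.5 hours).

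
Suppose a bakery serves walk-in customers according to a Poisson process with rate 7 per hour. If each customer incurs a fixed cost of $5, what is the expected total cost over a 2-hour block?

E[N] = 7 × 2 = 14 (a 2-hour block = 2 hours); E[cost] = 14 × $5 = $70.

$70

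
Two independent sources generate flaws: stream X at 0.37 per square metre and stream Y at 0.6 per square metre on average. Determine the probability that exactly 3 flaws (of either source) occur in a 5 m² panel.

0.1488

Independent Poisson processes superpose: combined rate λ = 0.37 + 0.6 = 0.97 per square metre.
Over the interval, μ = 0.97 × 5 = 4.85 (a 5 m² panel = 5 square metres).
P(N = 3) = e^(−4.85) · 4.85^3/3! ≈ 0.1488.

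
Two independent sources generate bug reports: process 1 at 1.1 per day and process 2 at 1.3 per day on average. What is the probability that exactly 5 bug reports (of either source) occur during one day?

Independent Poisson processes superpose: combined rate λ = 1.1 + 1.3 = 2.4 per day.
So μ = 2.4.
P(N = 5) = e^(−2.4) · 2.4^5/5! ≈ 0.0602.

0.0602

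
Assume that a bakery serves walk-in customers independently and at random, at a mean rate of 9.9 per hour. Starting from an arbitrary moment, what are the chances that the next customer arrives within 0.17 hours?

Inter-arrival times are exponential with rate λ = 9.9 per hour.
P(T ≤ 0.17) = 1 − e^(−λt) = 1 − e^(−9.9 × 0.17) = 1 − e^(−1.683) ≈ 0.8142.

0.8142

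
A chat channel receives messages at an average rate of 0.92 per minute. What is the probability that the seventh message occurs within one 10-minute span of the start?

0.8108

Over the interval, μ = 0.92 × 10 = 9.2 (a 10-minute span = 10 minutes).
The seventh arrival falls in the interval iff at least 7 events occur there: P(S_7 ≤ t) = P(N ≥ 7) = 1 − P(N ≤ 6) ≈ 0.8108.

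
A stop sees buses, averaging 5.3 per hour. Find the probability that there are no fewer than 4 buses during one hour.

0.7746

With mean μ = 5.3 per hour,
P(N ≥ 4) = 1 − P(N ≤ 3) = 1 − Σ_{j=0}^{3} e^(−μ) μ^j/j! ≈ 0.7746.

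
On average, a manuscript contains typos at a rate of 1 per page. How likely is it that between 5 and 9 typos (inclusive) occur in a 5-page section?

Over the interval, μ = 1 × 5 = 5 (a 5-page section = 5 pages).
P(5 ≤ N ≤ 9) = Σ_{j=5}^{9} e^(−5) · 5^j/j! ≈ 0.5277.

0.5277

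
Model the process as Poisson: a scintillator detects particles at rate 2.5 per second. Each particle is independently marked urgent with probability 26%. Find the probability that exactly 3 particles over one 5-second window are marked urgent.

Thinning: the particles that are marked urgent themselves form a Poisson process with rate 0.26 × 2.5 = 0.65 per second.
Over the interval, μ = 0.65 × 5 = 3.25 (a 5-second window = 5 seconds).
P(N = 3) = e^(−3.25) · 3.25^3/3! ≈ 0.2218.

0.2218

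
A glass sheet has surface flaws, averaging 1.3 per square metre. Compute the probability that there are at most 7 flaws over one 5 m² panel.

0.6728

Over the interval, μ = 1.3 × 5 = 6.5 (a 5 m² panel = 5 square metres).
P(N ≤ 7) = Σ_{j=0}^{7} e^(−μ) μ^j/j! ≈ 0.6728.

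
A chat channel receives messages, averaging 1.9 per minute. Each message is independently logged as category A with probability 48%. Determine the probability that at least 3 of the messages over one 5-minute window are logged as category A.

Thinning: the messages that are logged as category A themselves form a Poisson process with rate 0.48 × 1.9 = 0.912 per minute.
Over the interval, μ = 0.912 × 5 = 4.56 (a 5-minute window = 5 minutes).
P(N ≥ 3) = 1 − P(N ≤ 2) ≈ 0.8331.

0.8331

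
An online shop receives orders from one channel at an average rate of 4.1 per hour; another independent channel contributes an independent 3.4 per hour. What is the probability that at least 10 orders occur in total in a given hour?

Independent Poisson processes superpose: combined rate λ = 4.1 + 3.4 = 7.5 per hour.
So μ = 7.5.
P(N ≥ 10) = 1 − P(N ≤ 9) ≈ 0.2236.

0.2236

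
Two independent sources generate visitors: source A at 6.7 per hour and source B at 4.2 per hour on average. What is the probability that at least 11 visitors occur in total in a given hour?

0.5281

Independent Poisson processes superpose: combined rate λ = 6.7 + 4.2 = 10.9 per hour.
So μ = 10.9.
P(N ≥ 11) = 1 − P(N ≤ 10) ≈ 0.5281.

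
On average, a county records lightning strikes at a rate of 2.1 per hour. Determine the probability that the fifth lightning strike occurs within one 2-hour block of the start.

0.4102

Over the interval, μ = 2.1 × 2 = 4.2 (a 2-hour block = 2 hours).
The fifth arrival falls in the interval iff at least 5 events occur there: P(S_5 ≤ t) = P(N ≥ 5) = 1 − P(N ≤ 4) ≈ 0.4102.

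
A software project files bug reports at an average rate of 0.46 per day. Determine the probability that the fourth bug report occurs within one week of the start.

Over the interval, μ = 0.46 × 7 = 3.22 (a week = 7 days).
The fourth arrival falls in the interval iff at least 4 events occur there: P(S_4 ≤ t) = P(N ≥ 4) = 1 − P(N ≤ 3) ≈ 0.4019.

0.4019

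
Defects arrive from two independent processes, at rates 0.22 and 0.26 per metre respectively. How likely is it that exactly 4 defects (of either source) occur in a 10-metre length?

0.1820

Independent Poisson processes superpose: combined rate λ = 0.22 + 0.26 = 0.48 per metre.
Over the interval, μ = 0.48 × 10 = 4.8 (a 10-metre length = 10 metres).
P(N = 4) = e^(−4.8) · 4.8^4/4! ≈ 0.1820.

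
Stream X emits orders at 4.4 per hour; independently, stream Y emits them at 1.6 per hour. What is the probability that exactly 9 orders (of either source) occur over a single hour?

0.0688

Independent Poisson processes superpose: combined rate λ = 4.4 + 1.6 = 6 per hour.
So μ = 6.
P(N = 9) = e^(−6) · 6^9/9! ≈ 0.0688.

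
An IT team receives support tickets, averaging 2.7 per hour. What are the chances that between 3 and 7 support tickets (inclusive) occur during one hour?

0.4998

With mean μ = 2.7 per hour,
P(3 ≤ N ≤ 7) = Σ_{j=3}^{7} e^(−2.7) · 2.7^j/j! ≈ 0.4998.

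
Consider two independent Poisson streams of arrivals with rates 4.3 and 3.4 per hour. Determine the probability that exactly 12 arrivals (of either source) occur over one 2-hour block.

Independent Poisson processes superpose: combined rate λ = 4.3 + 3.4 = 7.7 per hour.
Over the interval, μ = 7.7 × 2 = 15.4 (a 2-hour block = 2 hours).
P(N = 12) = e^(−15.4) · 15.4^12/12! ≈ 0.0762.

0.0762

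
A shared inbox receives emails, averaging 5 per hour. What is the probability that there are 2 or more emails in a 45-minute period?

Over the interval, μ = 5 × 0.75 = 3.75 (a 45-minute period = 0.75 hours).
P(N ≥ 2) = 1 − P(N ≤ 1) = 1 − Σ_{j=0}^{1} e^(−μ) μ^j/j! ≈ 0.8883.

0.8883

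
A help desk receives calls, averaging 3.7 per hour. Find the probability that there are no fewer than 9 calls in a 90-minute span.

0.1099

Over the interval, μ = 3.7 × 1.5 = 5.55 (a 90-minute span = 1.5 hours).
P(N ≥ 9) = 1 − P(N ≤ 8) = 1 − Σ_{j=0}^{8} e^(−μ) μ^j/j! ≈ 0.1099.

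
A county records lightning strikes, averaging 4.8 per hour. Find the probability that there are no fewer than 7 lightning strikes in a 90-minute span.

0.5796

Over the interval, μ = 4.8 × 1.5 = 7.2 (a 90-minute span = 1.5 hours).
P(N ≥ 7) = 1 − P(N ≤ 6) = 1 − Σ_{j=0}^{6} e^(−μ) μ^j/j! ≈ 0.5796.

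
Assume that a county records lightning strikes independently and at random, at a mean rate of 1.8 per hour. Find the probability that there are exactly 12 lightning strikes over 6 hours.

Over the interval, μ = 1.8 × 6 = 10.8 (6 hours).
P(N = 12) = e^(−μ) μ^12/12! = e^(−10.8) · 10.8^12/479001600 ≈ 0.1072.

0.1072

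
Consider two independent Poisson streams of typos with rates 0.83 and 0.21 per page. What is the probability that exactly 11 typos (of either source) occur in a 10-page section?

Independent Poisson processes superpose: combined rate λ = 0.83 + 0.21 = 1.04 per page.
Over the interval, μ = 1.04 × 10 = 10.4 (a 10-page section = 10 pages).
P(N = 11) = e^(−10.4) · 10.4^11/11! ≈ 0.1174.

0.1174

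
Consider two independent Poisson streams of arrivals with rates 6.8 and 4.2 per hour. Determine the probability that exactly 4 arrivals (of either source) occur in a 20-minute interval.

0.1925

Independent Poisson processes superpose: combined rate λ = 6.8 + 4.2 = 11 per hour.
Over the interval, μ = 11 × 1/3 ≈ 3.66667 (a 20-minute interval = 1/3 hours).
P(N = 4) = e^(−3.66667) · 3.66667^4/4! ≈ 0.1925.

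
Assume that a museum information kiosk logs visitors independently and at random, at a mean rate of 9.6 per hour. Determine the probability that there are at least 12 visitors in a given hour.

0.2588

With mean μ = 9.6 per hour,
P(N ≥ 12) = 1 − P(N ≤ 11) = 1 − Σ_{j=0}^{11} e^(−μ) μ^j/j! ≈ 0.2588.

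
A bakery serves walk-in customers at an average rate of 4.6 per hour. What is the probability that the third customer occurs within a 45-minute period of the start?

0.6698

Over the interval, μ = 4.6 × 0.75 = 3.45 (a 45-minute period = 0.75 hours).
The third arrival falls in the interval iff at least 3 events occur there: P(S_3 ≤ t) = P(N ≥ 3) = 1 − P(N ≤ 2) ≈ 0.6698.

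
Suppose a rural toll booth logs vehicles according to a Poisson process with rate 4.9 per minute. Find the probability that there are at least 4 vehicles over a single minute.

With mean μ = 4.9 per minute,
P(N ≥ 4) = 1 − P(N ≤ 3) = 1 − Σ_{j=0}^{3} e^(−μ) μ^j/j! ≈ 0.7207.

0.7207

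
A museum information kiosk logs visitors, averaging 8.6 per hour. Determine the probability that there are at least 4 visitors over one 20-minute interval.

0.3229

Over the interval, μ = 8.6 × 1/3 ≈ 2.86667 (a 20-minute interval = 1/3 hours).
P(N ≥ 4) = 1 − P(N ≤ 3) = 1 − Σ_{j=0}^{3} e^(−μ) μ^j/j! ≈ 0.3229.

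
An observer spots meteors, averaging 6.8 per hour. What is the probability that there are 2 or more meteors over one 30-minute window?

Over the interval, μ = 6.8 × 0.5 = 3.4 (a 30-minute window = 0.5 hours).
P(N ≥ 2) = 1 − P(N ≤ 1) = 1 − Σ_{j=0}^{1} e^(−μ) μ^j/j! ≈ 0.8532.

0.8532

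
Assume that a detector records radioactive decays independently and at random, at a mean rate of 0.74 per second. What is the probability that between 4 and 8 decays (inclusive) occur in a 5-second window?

0.4921

Over the interval, μ = 0.74 × 5 = 3.7 (a 5-second window = 5 seconds).
P(4 ≤ N ≤ 8) = Σ_{j=4}^{8} e^(−3.7) · 3.7^j/j! ≈ 0.4921.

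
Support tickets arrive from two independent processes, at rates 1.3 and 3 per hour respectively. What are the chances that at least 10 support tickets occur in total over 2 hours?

Independent Poisson processes superpose: combined rate λ = 1.3 + 3 = 4.3 per hour.
Over the interval, μ = 4.3 × 2 = 8.6 (2 hours).
P(N ≥ 10) = 1 − P(N ≤ 9) ≈ 0.3600.

0.3600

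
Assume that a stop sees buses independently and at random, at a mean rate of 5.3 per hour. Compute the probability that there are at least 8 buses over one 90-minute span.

Over the interval, μ = 5.3 × 1.5 = 7.95 (a 90-minute span = 1.5 hours).
P(N ≥ 8) = 1 − P(N ≤ 7) = 1 − Σ_{j=0}^{7} e^(−μ) μ^j/j! ≈ 0.5400.

0.5400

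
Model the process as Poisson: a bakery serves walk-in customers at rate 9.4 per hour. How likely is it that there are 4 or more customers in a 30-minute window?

0.6903

Over the interval, μ = 9.4 × 0.5 = 4.7 (a 30-minute window = 0.5 hours).
P(N ≥ 4) = 1 − P(N ≤ 3) = 1 − Σ_{j=0}^{3} e^(−μ) μ^j/j! ≈ 0.6903.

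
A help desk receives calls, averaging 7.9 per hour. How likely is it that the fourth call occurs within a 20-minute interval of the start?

0.2713

Over the interval, μ = 7.9 × 1/3 ≈ 2.63333 (a 20-minute interval = 1/3 hours).
The fourth arrival falls in the interval iff at least 4 events occur there: P(S_4 ≤ t) = P(N ≥ 4) = 1 − P(N ≤ 3) ≈ 0.2713.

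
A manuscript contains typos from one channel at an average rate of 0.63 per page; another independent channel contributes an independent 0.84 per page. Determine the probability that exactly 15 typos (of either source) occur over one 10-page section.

0.1021

Independent Poisson processes superpose: combined rate λ = 0.63 + 0.84 = 1.47 per page.
Over the interval, μ = 1.47 × 10 = 14.7 (a 10-page section = 10 pages).
P(N = 15) = e^(−14.7) · 14.7^15/15! ≈ 0.1021.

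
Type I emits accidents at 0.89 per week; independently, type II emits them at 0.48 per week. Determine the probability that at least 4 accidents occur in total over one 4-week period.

0.7960

Independent Poisson processes superpose: combined rate λ = 0.89 + 0.48 = 1.37 per week.
Over the interval, μ = 1.37 × 4 = 5.48 (a 4-week period = 4 weeks).
P(N ≥ 4) = 1 − P(N ≤ 3) ≈ 0.7960.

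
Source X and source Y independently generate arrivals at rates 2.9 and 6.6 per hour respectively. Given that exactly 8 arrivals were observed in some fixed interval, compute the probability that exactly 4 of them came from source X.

Given the total, each event is independently from source X with probability p = λ_X/(λ_X+λ_Y) = 2.9/9.5 ≈ 0.3053.
So K ~ Binomial(8, 2.9/9.5): P(K = 4) = C(8,4) · (2.9/9.5)^4 · (6.6/9.5)^4 ≈ 0.1416.

0.1416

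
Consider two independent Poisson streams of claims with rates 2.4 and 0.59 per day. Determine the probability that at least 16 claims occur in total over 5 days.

Independent Poisson processes superpose: combined rate λ = 2.4 + 0.59 = 2.99 per day.
Over the interval, μ = 2.99 × 5 = 14.95 (5 days).
P(N ≥ 16) = 1 − P(N ≤ 15) ≈ 0.4268.

0.4268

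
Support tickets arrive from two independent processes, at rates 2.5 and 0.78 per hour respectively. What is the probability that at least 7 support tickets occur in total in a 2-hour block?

Independent Poisson processes superpose: combined rate λ = 2.5 + 0.78 = 3.28 per hour.
Over the interval, μ = 3.28 × 2 = 6.56 (a 2-hour block = 2 hours).
P(N ≥ 7) = 1 − P(N ≤ 6) ≈ 0.4829.

0.4829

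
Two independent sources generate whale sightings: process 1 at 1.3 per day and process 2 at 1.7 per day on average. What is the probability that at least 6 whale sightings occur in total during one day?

0.0839

Independent Poisson processes superpose: combined rate λ = 1.3 + 1.7 = 3 per day.
So μ = 3.
P(N ≥ 6) = 1 − P(N ≤ 5) ≈ 0.0839.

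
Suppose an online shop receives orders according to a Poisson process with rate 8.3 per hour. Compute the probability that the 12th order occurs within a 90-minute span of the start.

Over the interval, μ = 8.3 × 1.5 = 12.45 (a 90-minute span = 1.5 hours).
The 12th arrival falls in the interval iff at least 12 events occur there: P(S_12 ≤ t) = P(N ≥ 12) = 1 − P(N ≤ 11) ≈ 0.5888.

0.5888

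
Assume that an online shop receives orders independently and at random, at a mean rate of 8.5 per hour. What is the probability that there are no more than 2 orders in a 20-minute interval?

0.4615

Over the interval, μ = 8.5 × 1/3 ≈ 2.83333 (a 20-minute interval = 1/3 hours).
P(N ≤ 2) = Σ_{j=0}^{2} e^(−μ) μ^j/j! ≈ 0.4615.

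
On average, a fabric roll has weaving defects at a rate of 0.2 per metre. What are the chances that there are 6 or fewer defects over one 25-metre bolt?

Over the interval, μ = 0.2 × 25 = 5 (a 25-metre bolt = 25 metres).
P(N ≤ 6) = Σ_{j=0}^{6} e^(−μ) μ^j/j! ≈ 0.7622.

0.7622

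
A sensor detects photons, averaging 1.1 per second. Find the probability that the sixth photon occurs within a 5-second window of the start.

0.4711

Over the interval, μ = 1.1 × 5 = 5.5 (a 5-second window = 5 seconds).
The sixth arrival falls in the interval iff at least 6 events occur there: P(S_6 ≤ t) = P(N ≥ 6) = 1 − P(N ≤ 5) ≈ 0.4711.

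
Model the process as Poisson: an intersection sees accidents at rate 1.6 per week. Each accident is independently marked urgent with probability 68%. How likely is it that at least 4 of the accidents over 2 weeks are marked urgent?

0.1759

Thinning: the accidents that are marked urgent themselves form a Poisson process with rate 0.68 × 1.6 = 1.088 per week.
Over the interval, μ = 1.088 × 2 = 2.176 (2 weeks).
P(N ≥ 4) = 1 − P(N ≤ 3) ≈ 0.1759.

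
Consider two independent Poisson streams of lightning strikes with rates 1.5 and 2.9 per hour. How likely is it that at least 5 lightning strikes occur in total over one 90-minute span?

Independent Poisson processes superpose: combined rate λ = 1.5 + 2.9 = 4.4 per hour.
Over the interval, μ = 4.4 × 1.5 = 6.6 (a 90-minute span = 1.5 hours).
P(N ≥ 5) = 1 − P(N ≤ 4) ≈ 0.7873.

0.7873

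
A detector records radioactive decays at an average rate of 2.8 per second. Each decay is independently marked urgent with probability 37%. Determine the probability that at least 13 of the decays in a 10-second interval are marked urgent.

Thinning: the decays that are marked urgent themselves form a Poisson process with rate 0.37 × 2.8 = 1.036 per second.
Over the interval, μ = 1.036 × 10 = 10.36 (a 10-second interval = 10 seconds).
P(N ≥ 13) = 1 − P(N ≤ 12) ≈ 0.2437.

0.2437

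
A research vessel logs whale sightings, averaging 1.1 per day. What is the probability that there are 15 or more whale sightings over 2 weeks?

Over the interval, μ = 1.1 × 14 = 15.4 (2 weeks = 14 days).
P(N ≥ 15) = 1 − P(N ≤ 14) = 1 − Σ_{j=0}^{14} e^(−μ) μ^j/j! ≈ 0.5747.

0.5747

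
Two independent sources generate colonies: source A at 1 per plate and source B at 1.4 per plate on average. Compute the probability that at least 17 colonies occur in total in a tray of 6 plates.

Independent Poisson processes superpose: combined rate λ = 1 + 1.4 = 2.4 per plate.
Over the interval, μ = 2.4 × 6 = 14.4 (a tray of 6 plates = 6 plates).
P(N ≥ 17) = 1 − P(N ≤ 16) ≈ 0.2796.

0.2796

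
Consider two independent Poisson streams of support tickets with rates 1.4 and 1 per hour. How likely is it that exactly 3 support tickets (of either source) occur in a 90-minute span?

0.2125

Independent Poisson processes superpose: combined rate λ = 1.4 + 1 = 2.4 per hour.
Over the interval, μ = 2.4 × 1.5 = 3.6 (a 90-minute span = 1.5 hours).
P(N = 3) = e^(−3.6) · 3.6^3/3! ≈ 0.2125.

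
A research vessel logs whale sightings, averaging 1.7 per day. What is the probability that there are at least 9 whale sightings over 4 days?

Over the interval, μ = 1.7 × 4 = 6.8 (4 days).
P(N ≥ 9) = 1 − P(N ≤ 8) = 1 − Σ_{j=0}^{8} e^(−μ) μ^j/j! ≈ 0.2452.

0.2452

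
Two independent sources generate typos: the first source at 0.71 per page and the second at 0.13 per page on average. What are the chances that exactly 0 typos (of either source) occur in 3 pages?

0.0805

Independent Poisson processes superpose: combined rate λ = 0.71 + 0.13 = 0.84 per page.
Over the interval, μ = 0.84 × 3 = 2.52 (3 pages).
P(N = 0) = e^(−2.52) · 2.52^0/0! ≈ 0.0805.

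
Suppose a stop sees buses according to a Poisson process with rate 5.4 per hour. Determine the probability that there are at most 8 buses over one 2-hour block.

0.2502

Over the interval, μ = 5.4 × 2 = 10.8 (a 2-hour block = 2 hours).
P(N ≤ 8) = Σ_{j=0}^{8} e^(−μ) μ^j/j! ≈ 0.2502.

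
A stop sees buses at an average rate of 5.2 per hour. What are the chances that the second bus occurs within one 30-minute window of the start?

Over the interval, μ = 5.2 × 0.5 = 2.6 (a 30-minute window = 0.5 hours).
The second arrival falls in the interval iff at least 2 events occur there: P(S_2 ≤ t) = P(N ≥ 2) = 1 − P(N ≤ 1) ≈ 0.7326.

0.7326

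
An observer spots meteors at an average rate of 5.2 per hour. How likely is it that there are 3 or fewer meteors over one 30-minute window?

Over the interval, μ = 5.2 × 0.5 = 2.6 (a 30-minute window = 0.5 hours).
P(N ≤ 3) = Σ_{j=0}^{3} e^(−μ) μ^j/j! ≈ 0.7360.

0.7360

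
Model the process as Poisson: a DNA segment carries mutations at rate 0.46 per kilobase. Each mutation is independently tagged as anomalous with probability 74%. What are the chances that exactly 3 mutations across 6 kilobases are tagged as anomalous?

0.1842

Thinning: the mutations that are tagged as anomalous themselves form a Poisson process with rate 0.74 × 0.46 = 0.3404 per kilobase.
Over the interval, μ = 0.3404 × 6 = 2.0424 (6 kilobases).
P(N = 3) = e^(−2.0424) · 2.0424^3/3! ≈ 0.1842.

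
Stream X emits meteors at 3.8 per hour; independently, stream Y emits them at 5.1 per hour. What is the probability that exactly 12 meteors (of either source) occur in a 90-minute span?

Independent Poisson processes superpose: combined rate λ = 3.8 + 5.1 = 8.9 per hour.
Over the interval, μ = 8.9 × 1.5 = 13.35 (a 90-minute span = 1.5 hours).
P(N = 12) = e^(−13.35) · 13.35^12/12! ≈ 0.1066.

0.1066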